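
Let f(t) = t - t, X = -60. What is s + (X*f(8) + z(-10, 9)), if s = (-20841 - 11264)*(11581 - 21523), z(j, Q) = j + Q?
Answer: 319187909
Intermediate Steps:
z(j, Q) = Q + j
f(t) = 0
s = 319187910 (s = -32105*(-9942) = 319187910)
s + (X*f(8) + z(-10, 9)) = 319187910 + (-60*0 + (9 - 10)) = 319187910 + (0 - 1) = 319187910 - 1 = 319187909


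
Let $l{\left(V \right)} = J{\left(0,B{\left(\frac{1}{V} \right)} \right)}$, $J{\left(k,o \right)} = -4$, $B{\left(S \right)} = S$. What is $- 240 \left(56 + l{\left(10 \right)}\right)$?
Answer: $-12480$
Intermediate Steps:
$l{\left(V \right)} = -4$
$- 240 \left(56 + l{\left(10 \right)}\right) = - 240 \left(56 - 4\right) = \left(-240\right) 52 = -12480$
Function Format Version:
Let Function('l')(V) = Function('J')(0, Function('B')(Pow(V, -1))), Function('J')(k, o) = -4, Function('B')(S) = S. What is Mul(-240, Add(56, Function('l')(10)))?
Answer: -12480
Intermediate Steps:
Function('l')(V) = -4
Mul(-240, Add(56, Function('l')(10))) = Mul(-240, Add(56, -4)) = Mul(-240, 52) = -12480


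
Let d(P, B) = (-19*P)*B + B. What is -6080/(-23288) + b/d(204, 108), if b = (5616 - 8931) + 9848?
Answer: 299042437/1218253500 ≈ 0.24547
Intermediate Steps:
d(P, B) = B - 19*B*P (d(P, B) = -19*B*P + B = B - 19*B*P)
b = 6533 (b = -3315 + 9848 = 6533)
-6080/(-23288) + b/d(204, 108) = -6080/(-23288) + 6533/((108*(1 - 19*204))) = -6080*(-1/23288) + 6533/((108*(1 - 3876))) = 760/2911 + 6533/((108*(-3875))) = 760/2911 + 6533/(-418500) = 760/2911 + 6533*(-1/418500) = 760/2911 - 6533/418500 = 299042437/1218253500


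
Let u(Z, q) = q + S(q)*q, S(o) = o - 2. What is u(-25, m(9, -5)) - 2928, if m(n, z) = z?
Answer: -2898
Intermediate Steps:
S(o) = -2 + o
u(Z, q) = q + q*(-2 + q) (u(Z, q) = q + (-2 + q)*q = q + q*(-2 + q))
u(-25, m(9, -5)) - 2928 = -5*(-1 - 5) - 2928 = -5*(-6) - 2928 = 30 - 2928 = -2898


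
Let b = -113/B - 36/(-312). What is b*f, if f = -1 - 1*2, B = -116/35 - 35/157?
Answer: -16202621/168454 ≈ -96.184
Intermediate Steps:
B = -19437/5495 (B = -116*1/35 - 35*1/157 = -116/35 - 35/157 = -19437/5495 ≈ -3.5372)
f = -3 (f = -1 - 2 = -3)
b = 16202621/505362 (b = -113/(-19437/5495) - 36/(-312) = -113*(-5495/19437) - 36*(-1/312) = 620935/19437 + 3/26 = 16202621/505362 ≈ 32.061)
b*f = (16202621/505362)*(-3) = -16202621/168454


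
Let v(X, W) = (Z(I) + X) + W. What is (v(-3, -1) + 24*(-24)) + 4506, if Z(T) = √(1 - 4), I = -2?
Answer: 3926 + I*√3 ≈ 3926.0 + 1.732*I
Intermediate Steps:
Z(T) = I*√3 (Z(T) = √(-3) = I*√3)
v(X, W) = W + X + I*√3 (v(X, W) = (I*√3 + X) + W = (X + I*√3) + W = W + X + I*√3)
(v(-3, -1) + 24*(-24)) + 4506 = ((-1 - 3 + I*√3) + 24*(-24)) + 4506 = ((-4 + I*√3) - 576) + 4506 = (-580 + I*√3) + 4506 = 3926 + I*√3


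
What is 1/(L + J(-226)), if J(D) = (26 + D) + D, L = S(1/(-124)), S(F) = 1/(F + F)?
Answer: -1/488 ≈ -0.0020492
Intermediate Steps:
S(F) = 1/(2*F)
L = -62 (L = 1/(2*(1/(-124))) = 1/(2*(-1/124)) = (½)*(-124) = -62)
J(D) = 26 + 2*D
1/(L + J(-226)) = 1/(-62 + (26 + 2*(-226))) = 1/(-62 + (26 - 452)) = 1/(-62 - 426) = 1/(-488) = -1/488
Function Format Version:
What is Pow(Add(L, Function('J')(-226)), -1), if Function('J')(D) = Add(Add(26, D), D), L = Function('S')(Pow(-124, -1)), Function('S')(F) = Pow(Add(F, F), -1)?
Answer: Rational(-1, 488) ≈ -0.0020492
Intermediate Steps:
Function('S')(F) = Mul(Rational(1, 2), Pow(F, -1)) (Function('S')(F) = Pow(Mul(2, F), -1) = Mul(Rational(1, 2), Pow(F, -1)))
L = -62 (L = Mul(Rational(1, 2), Pow(Pow(-124, -1), -1)) = Mul(Rational(1, 2), Pow(Rational(-1, 124), -1)) = Mul(Rational(1, 2), -124) = -62)
Function('J')(D) = Add(26, Mul(2, D))
Pow(Add(L, Function('J')(-226)), -1) = Pow(Add(-62, Add(26, Mul(2, -226))), -1) = Pow(Add(-62, Add(26, -452)), -1) = Pow(Add(-62, -426), -1) = Pow(-488, -1) = Rational(-1, 488)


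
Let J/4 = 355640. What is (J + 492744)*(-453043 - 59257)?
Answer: -981210239200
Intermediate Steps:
J = 1422560 (J = 4*355640 = 1422560)
(J + 492744)*(-453043 - 59257) = (1422560 + 492744)*(-453043 - 59257) = 1915304*(-512300) = -981210239200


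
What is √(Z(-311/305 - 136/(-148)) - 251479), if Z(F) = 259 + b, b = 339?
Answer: I*√250881 ≈ 500.88*I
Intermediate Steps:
Z(F) = 598 (Z(F) = 259 + 339 = 598)
√(Z(-311/305 - 136/(-148)) - 251479) = √(598 - 251479) = √(-250881) = I*√250881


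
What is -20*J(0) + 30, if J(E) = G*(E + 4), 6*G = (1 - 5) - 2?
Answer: 110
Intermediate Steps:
G = -1 (G = ((1 - 5) - 2)/6 = (-4 - 2)/6 = (⅙)*(-6) = -1)
J(E) = -4 - E (J(E) = -(E + 4) = -(4 + E) = -4 - E)
-20*J(0) + 30 = -20*(-4 - 1*0) + 30 = -20*(-4 + 0) + 30 = -20*(-4) + 30 = 80 + 30 = 110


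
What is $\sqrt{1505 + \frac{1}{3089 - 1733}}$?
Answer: $\frac{\sqrt{691824759}}{678} \approx 38.794$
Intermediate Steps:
$\sqrt{1505 + \frac{1}{3089 - 1733}} = \sqrt{1505 + \frac{1}{1356}} = \sqrt{\frac{2040781}{1356}} = \frac{\sqrt{691824759}}{678}$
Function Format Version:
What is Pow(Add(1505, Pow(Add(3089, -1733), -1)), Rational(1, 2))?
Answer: Mul(Rational(1, 678), Pow(691824759, Rational(1, 2))) ≈ 38.794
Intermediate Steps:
Pow(Add(1505, Pow(Add(3089, -1733), -1)), Rational(1, 2)) = Pow(Add(1505, Pow(1356, -1)), Rational(1, 2)) = Pow(Add(1505, Rational(1, 1356)), Rational(1, 2)) = Pow(Rational(2040781, 1356), Rational(1, 2)) = Mul(Rational(1, 678), Pow(691824759, Rational(1, 2)))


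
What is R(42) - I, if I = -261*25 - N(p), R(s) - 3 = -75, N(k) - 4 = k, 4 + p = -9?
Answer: 6444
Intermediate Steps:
p = -13 (p = -4 - 9 = -13)
N(k) = 4 + k
R(s) = -72 (R(s) = 3 - 75 = -72)
I = -6516 (I = -261*25 - (4 - 13) = -6525 - 1*(-9) = -6525 + 9 = -6516)
R(42) - I = -72 - 1*(-6516) = -72 + 6516 = 6444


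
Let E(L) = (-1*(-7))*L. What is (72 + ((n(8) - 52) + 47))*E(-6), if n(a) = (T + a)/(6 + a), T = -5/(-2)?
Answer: -5691/2 ≈ -2845.5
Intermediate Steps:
T = 5/2 (T = -5*(-½) = 5/2 ≈ 2.5000)
n(a) = (5/2 + a)/(6 + a)
E(L) = 7*L
(72 + ((n(8) - 52) + 47))*E(-6) = (72 + (((5/2 + 8)/(6 + 8) - 52) + 47))*(7*(-6)) = (72 + (((21/2)/14 - 52) + 47))*(-42) = (72 + (((1/14)*(21/2) - 52) + 47))*(-42) = (72 + ((¾ - 52) + 47))*(-42) = (72 + (-205/4 + 47))*(-42) = (72 - 17/4)*(-42) = (271/4)*(-42) = -5691/2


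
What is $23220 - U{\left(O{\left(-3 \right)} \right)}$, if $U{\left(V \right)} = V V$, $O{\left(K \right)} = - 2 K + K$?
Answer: $23211$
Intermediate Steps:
$O{\left(K \right)} = - K$
$U{\left(V \right)} = V^{2}$
$23220 - U{\left(O{\left(-3 \right)} \right)} = 23220 - \left(\left(-1\right) \left(-3\right)\right)^{2} = 23220 - 3^{2} = 23220 - 9 = 23211$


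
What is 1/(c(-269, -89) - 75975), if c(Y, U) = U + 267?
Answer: -1/75797 ≈ -1.3193e-5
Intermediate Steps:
c(Y, U) = 267 + U
1/(c(-269, -89) - 75975) = 1/((267 - 89) - 75975) = 1/(178 - 75975) = 1/(-75797) = -1/75797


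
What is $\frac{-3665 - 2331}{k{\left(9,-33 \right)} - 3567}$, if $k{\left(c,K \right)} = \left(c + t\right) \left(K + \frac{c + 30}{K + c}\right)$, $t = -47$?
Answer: $\frac{23984}{9005} \approx 2.6634$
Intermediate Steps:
$k{\left(c,K \right)} = \left(-47 + c\right) \left(K + \frac{30 + c}{K + c}\right)$ ($k{\left(c,K \right)} = \left(c - 47\right) \left(K + \frac{c + 30}{K + c}\right) = \left(-47 + c\right) \left(K + \frac{30 + c}{K + c}\right)$)
$\frac{-3665 - 2331}{k{\left(9,-33 \right)} - 3567} = \frac{-3665 - 2331}{\frac{-1410 + 9^{2} - 47 \left(-33\right)^{2} - 153 - 33 \cdot 9^{2} + 9 \left(-33\right)^{2} - \left(-1551\right) 9}{-33 + 9} - 3567} = - \frac{5996}{\frac{-1410 + 81 - 51183 - 153 - 2673 + 9 \cdot 1089 + 13959}{-24} - 3567} = - \frac{5996}{- \frac{-1410 + 81 - 51183 - 153 - 2673 + 9801 + 13959}{24} - 3567} = - \frac{5996}{\left(- \frac{1}{24}\right) \left(-31578\right) - 3567} = - \frac{5996}{\frac{5263}{4} - 3567} = - \frac{5996}{- \frac{9005}{4}} = \left(-5996\right) \left(- \frac{4}{9005}\right) = \frac{23984}{9005}$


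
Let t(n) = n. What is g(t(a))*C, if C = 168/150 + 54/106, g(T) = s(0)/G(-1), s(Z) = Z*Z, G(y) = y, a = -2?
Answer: 0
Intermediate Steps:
s(Z) = Z²
g(T) = 0 (g(T) = 0²/(-1) = 0*(-1) = 0)
C = 2159/1325 (C = 168*(1/150) + 54*(1/106) = 28/25 + 27/53 = 2159/1325 ≈ 1.6294)
g(t(a))*C = 0*(2159/1325) = 0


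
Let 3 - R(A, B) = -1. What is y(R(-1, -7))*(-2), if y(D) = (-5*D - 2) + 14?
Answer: 16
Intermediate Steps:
R(A, B) = 4 (R(A, B) = 3 - 1*(-1) = 3 + 1 = 4)
y(D) = 12 - 5*D (y(D) = (-2 - 5*D) + 14 = 12 - 5*D)
y(R(-1, -7))*(-2) = (12 - 5*4)*(-2) = (12 - 20)*(-2) = -8*(-2) = 16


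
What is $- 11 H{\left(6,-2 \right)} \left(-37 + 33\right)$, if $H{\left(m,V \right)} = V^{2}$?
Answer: $176$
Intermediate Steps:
$- 11 H{\left(6,-2 \right)} \left(-37 + 33\right) = - 11 \left(-2\right)^{2} \left(-37 + 33\right) = \left(-11\right) 4 \left(-4\right) = \left(-44\right) \left(-4\right) = 176$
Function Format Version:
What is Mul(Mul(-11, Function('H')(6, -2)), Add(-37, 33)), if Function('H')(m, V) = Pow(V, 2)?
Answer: 176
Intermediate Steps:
Mul(Mul(-11, Function('H')(6, -2)), Add(-37, 33)) = Mul(Mul(-11, Pow(-2, 2)), Add(-37, 33)) = Mul(Mul(-11, 4), -4) = Mul(-44, -4) = 176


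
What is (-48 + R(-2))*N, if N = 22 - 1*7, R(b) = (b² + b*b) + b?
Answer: -630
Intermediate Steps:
R(b) = b + 2*b² (R(b) = (b² + b²) + b = 2*b² + b = b + 2*b²)
N = 15 (N = 22 - 7 = 15)
(-48 + R(-2))*N = (-48 - 2*(1 + 2*(-2)))*15 = (-48 - 2*(1 - 4))*15 = (-48 - 2*(-3))*15 = (-48 + 6)*15 = -42*15 = -630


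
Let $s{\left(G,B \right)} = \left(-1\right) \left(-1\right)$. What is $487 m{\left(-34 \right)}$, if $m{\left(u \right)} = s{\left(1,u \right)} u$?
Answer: $-16558$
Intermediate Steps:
$s{\left(G,B \right)} = 1$
$m{\left(u \right)} = u$ ($m{\left(u \right)} = 1 u = u$)
$487 m{\left(-34 \right)} = 487 \left(-34\right) = -16558$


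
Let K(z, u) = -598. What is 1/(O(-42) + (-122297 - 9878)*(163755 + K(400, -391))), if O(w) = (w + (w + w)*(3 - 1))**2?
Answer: -1/21565232375 ≈ -4.6371e-11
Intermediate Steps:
O(w) = 25*w**2 (O(w) = (w + (2*w)*2)**2 = (w + 4*w)**2 = (5*w)**2 = 25*w**2)
1/(O(-42) + (-122297 - 9878)*(163755 + K(400, -391))) = 1/(25*(-42)**2 + (-122297 - 9878)*(163755 - 598)) = 1/(25*1764 - 132175*163157) = 1/(44100 - 21565276475) = 1/(-21565232375) = -1/21565232375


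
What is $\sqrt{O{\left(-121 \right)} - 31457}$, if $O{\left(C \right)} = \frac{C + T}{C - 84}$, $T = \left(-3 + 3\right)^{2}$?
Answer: $\frac{2 i \sqrt{330488905}}{205} \approx 177.36 i$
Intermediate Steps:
$T = 0$ ($T = 0^{2} = 0$)
$O{\left(C \right)} = \frac{C}{-84 + C}$ ($O{\left(C \right)} = \frac{C + 0}{C - 84} = \frac{C}{-84 + C}$)
$\sqrt{O{\left(-121 \right)} - 31457} = \sqrt{- \frac{121}{-84 - 121} - 31457} = \sqrt{- \frac{121}{-205} - 31457} = \sqrt{\left(-121\right) \left(- \frac{1}{205}\right) - 31457} = \sqrt{\frac{121}{205} - 31457} = \sqrt{- \frac{6448564}{205}} = \frac{2 i \sqrt{330488905}}{205}$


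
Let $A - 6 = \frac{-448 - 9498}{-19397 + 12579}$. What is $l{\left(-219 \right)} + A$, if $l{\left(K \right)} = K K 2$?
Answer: $\frac{327023525}{3409} \approx 95930.0$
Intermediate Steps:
$A = \frac{25427}{3409}$ ($A = 6 + \frac{-448 - 9498}{-19397 + 12579} = 6 - \frac{9946}{-6818} = 6 - - \frac{4973}{3409} = 6 + \frac{4973}{3409} = \frac{25427}{3409} \approx 7.4588$)
$l{\left(K \right)} = 2 K^{2}$ ($l{\left(K \right)} = K^{2} \cdot 2 = 2 K^{2}$)
$l{\left(-219 \right)} + A = 2 \left(-219\right)^{2} + \frac{25427}{3409} = 2 \cdot 47961 + \frac{25427}{3409} = 95922 + \frac{25427}{3409} = \frac{327023525}{3409}$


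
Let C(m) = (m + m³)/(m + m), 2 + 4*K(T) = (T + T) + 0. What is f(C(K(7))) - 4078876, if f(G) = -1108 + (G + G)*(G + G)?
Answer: -4079884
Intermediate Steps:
K(T) = -½ + T/2 (K(T) = -½ + ((T + T) + 0)/4 = -½ + (2*T + 0)/4 = -½ + (2*T)/4 = -½ + T/2)
C(m) = (m + m³)/(2*m) (C(m) = (m + m³)/((2*m)) = (m + m³)*(1/(2*m)) = (m + m³)/(2*m))
f(G) = -1108 + 4*G² (f(G) = -1108 + (2*G)*(2*G) = -1108 + 4*G²)
f(C(K(7))) - 4078876 = (-1108 + 4*(½ + (-½ + (½)*7)²/2)²) - 4078876 = (-1108 + 4*(½ + (-½ + 7/2)²/2)²) - 4078876 = (-1108 + 4*(½ + (½)*3²)²) - 4078876 = (-1108 + 4*(½ + (½)*9)²) - 4078876 = (-1108 + 4*(½ + 9/2)²) - 4078876 = (-1108 + 4*5²) - 4078876 = (-1108 + 4*25) - 4078876 = (-1108 + 100) - 4078876 = -1008 - 4078876 = -4079884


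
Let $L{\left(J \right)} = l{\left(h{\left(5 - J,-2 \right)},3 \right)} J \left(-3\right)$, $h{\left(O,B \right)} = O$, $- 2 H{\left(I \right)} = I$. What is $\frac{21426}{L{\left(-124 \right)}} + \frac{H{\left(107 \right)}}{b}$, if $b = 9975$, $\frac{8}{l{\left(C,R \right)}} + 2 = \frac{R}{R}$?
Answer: $- \frac{35647261}{4947600} \approx -7.205$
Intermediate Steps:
$H{\left(I \right)} = - \frac{I}{2}$
$l{\left(C,R \right)} = -8$ ($l{\left(C,R \right)} = \frac{8}{-2 + \frac{R}{R}} = \frac{8}{-2 + 1} = \frac{8}{-1} = 8 \left(-1\right) = -8$)
$L{\left(J \right)} = 24 J$ ($L{\left(J \right)} = - 8 J \left(-3\right) = 24 J$)
$\frac{21426}{L{\left(-124 \right)}} + \frac{H{\left(107 \right)}}{b} = \frac{21426}{24 \left(-124\right)} + \frac{\left(- \frac{1}{2}\right) 107}{9975} = \frac{21426}{-2976} - \frac{107}{19950} = 21426 \left(- \frac{1}{2976}\right) - \frac{107}{19950} = - \frac{3571}{496} - \frac{107}{19950} = - \frac{35647261}{4947600}$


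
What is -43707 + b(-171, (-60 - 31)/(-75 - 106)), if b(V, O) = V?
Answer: -43878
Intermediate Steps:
-43707 + b(-171, (-60 - 31)/(-75 - 106)) = -43707 - 171 = -43878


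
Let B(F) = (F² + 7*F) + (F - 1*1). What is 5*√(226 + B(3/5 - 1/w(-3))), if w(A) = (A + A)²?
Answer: √7448929/36 ≈ 75.813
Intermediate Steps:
w(A) = 4*A² (w(A) = (2*A)² = 4*A²)
B(F) = -1 + F² + 8*F (B(F) = (F² + 7*F) + (F - 1) = (F² + 7*F) + (-1 + F) = -1 + F² + 8*F)
5*√(226 + B(3/5 - 1/w(-3))) = 5*√(226 + (-1 + (3/5 - 1/(4*(-3)²))² + 8*(3/5 - 1/(4*(-3)²)))) = 5*√(226 + (-1 + (3*(⅕) - 1/(4*9))² + 8*(3*(⅕) - 1/(4*9)))) = 5*√(226 + (-1 + (⅗ - 1/36)² + 8*(⅗ - 1/36))) = 5*√(226 + (-1 + (103/180)² + 8*(103/180))) = 5*√(226 + (-1 + 10609/32400 + 206/45)) = 5*√(226 + 126529/32400) = 5*√(7448929/32400) = 5*(√7448929/180) = √7448929/36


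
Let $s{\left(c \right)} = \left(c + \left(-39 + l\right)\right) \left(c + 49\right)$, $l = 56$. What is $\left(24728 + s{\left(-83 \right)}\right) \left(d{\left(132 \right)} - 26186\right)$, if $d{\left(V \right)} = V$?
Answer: $-702728488$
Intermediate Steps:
$s{\left(c \right)} = \left(17 + c\right) \left(49 + c\right)$ ($s{\left(c \right)} = \left(c + \left(-39 + 56\right)\right) \left(c + 49\right) = \left(c + 17\right) \left(49 + c\right) = \left(17 + c\right) \left(49 + c\right)$)
$\left(24728 + s{\left(-83 \right)}\right) \left(d{\left(132 \right)} - 26186\right) = \left(24728 + \left(833 + \left(-83\right)^{2} + 66 \left(-83\right)\right)\right) \left(132 - 26186\right) = \left(24728 + \left(833 + 6889 - 5478\right)\right) \left(-26054\right) = \left(24728 + 2244\right) \left(-26054\right) = 26972 \left(-26054\right) = -702728488$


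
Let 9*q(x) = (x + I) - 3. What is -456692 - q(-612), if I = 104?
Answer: -4109717/9 ≈ -4.5664e+5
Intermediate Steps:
q(x) = 101/9 + x/9 (q(x) = ((x + 104) - 3)/9 = ((104 + x) - 3)/9 = (101 + x)/9 = 101/9 + x/9)
-456692 - q(-612) = -456692 - (101/9 + (⅑)*(-612)) = -456692 - (101/9 - 68) = -456692 - 1*(-511/9) = -456692 + 511/9 = -4109717/9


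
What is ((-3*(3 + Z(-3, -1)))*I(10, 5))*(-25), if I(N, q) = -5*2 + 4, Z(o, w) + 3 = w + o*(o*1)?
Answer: -3600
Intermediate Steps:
Z(o, w) = -3 + w + o² (Z(o, w) = -3 + (w + o*(o*1)) = -3 + (w + o*o) = -3 + (w + o²) = -3 + w + o²)
I(N, q) = -6 (I(N, q) = -10 + 4 = -6)
((-3*(3 + Z(-3, -1)))*I(10, 5))*(-25) = (-3*(3 + (-3 - 1 + (-3)²))*(-6))*(-25) = (-3*(3 + (-3 - 1 + 9))*(-6))*(-25) = (-3*(3 + 5)*(-6))*(-25) = (-3*8*(-6))*(-25) = -24*(-6)*(-25) = 144*(-25) = -3600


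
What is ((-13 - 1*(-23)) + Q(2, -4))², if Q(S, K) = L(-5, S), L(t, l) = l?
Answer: 144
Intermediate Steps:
Q(S, K) = S
((-13 - 1*(-23)) + Q(2, -4))² = ((-13 - 1*(-23)) + 2)² = ((-13 + 23) + 2)² = (10 + 2)² = 12² = 144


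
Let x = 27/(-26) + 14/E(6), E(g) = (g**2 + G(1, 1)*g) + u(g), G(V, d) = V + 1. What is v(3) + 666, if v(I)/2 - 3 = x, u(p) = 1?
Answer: 61015/91 ≈ 670.49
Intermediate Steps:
G(V, d) = 1 + V
E(g) = 1 + g**2 + 2*g (E(g) = (g**2 + (1 + 1)*g) + 1 = (g**2 + 2*g) + 1 = 1 + g**2 + 2*g)
x = -137/182 (x = 27/(-26) + 14/(1 + 6**2 + 2*6) = 27*(-1/26) + 14/(1 + 36 + 12) = -27/26 + 14/49 = -27/26 + 14*(1/49) = -27/26 + 2/7 = -137/182 ≈ -0.75275)
v(I) = 409/91 (v(I) = 6 + 2*(-137/182) = 6 - 137/91 = 409/91)
v(3) + 666 = 409/91 + 666 = 61015/91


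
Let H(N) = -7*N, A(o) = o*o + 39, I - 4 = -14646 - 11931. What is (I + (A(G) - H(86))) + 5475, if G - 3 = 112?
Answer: -7232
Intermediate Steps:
G = 115 (G = 3 + 112 = 115)
I = -26573 (I = 4 + (-14646 - 11931) = 4 - 26577 = -26573)
A(o) = 39 + o**2 (A(o) = o**2 + 39 = 39 + o**2)
(I + (A(G) - H(86))) + 5475 = (-26573 + ((39 + 115**2) - (-7)*86)) + 5475 = (-26573 + ((39 + 13225) - 1*(-602))) + 5475 = (-26573 + (13264 + 602)) + 5475 = (-26573 + 13866) + 5475 = -12707 + 5475 = -7232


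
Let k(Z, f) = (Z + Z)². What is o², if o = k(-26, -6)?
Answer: 7311616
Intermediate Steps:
k(Z, f) = 4*Z² (k(Z, f) = (2*Z)² = 4*Z²)
o = 2704 (o = 4*(-26)² = 4*676 = 2704)
o² = 2704² = 7311616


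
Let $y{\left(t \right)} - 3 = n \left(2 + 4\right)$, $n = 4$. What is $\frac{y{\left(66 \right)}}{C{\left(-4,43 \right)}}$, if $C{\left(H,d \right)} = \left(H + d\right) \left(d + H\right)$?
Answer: $\frac{3}{169} \approx 0.017751$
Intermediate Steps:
$C{\left(H,d \right)} = \left(H + d\right)^{2}$ ($C{\left(H,d \right)} = \left(H + d\right) \left(H + d\right) = \left(H + d\right)^{2}$)
$y{\left(t \right)} = 27$ ($y{\left(t \right)} = 3 + 4 \left(2 + 4\right) = 3 + 4 \cdot 6 = 3 + 24 = 27$)
$\frac{y{\left(66 \right)}}{C{\left(-4,43 \right)}} = \frac{27}{\left(-4 + 43\right)^{2}} = \frac{27}{39^{2}} = \frac{27}{1521} = 27 \cdot \frac{1}{1521} = \frac{3}{169}$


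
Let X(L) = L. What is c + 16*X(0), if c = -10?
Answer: -10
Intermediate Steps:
c + 16*X(0) = -10 + 16*0 = -10 + 0 = -10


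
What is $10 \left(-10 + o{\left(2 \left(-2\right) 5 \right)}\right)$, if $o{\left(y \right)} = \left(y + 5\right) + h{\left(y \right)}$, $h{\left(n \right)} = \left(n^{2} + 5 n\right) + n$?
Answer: $2550$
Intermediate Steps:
$h{\left(n \right)} = n^{2} + 6 n$
$o{\left(y \right)} = 5 + y + y \left(6 + y\right)$ ($o{\left(y \right)} = \left(y + 5\right) + y \left(6 + y\right) = \left(5 + y\right) + y \left(6 + y\right) = 5 + y + y \left(6 + y\right)$)
$10 \left(-10 + o{\left(2 \left(-2\right) 5 \right)}\right) = 10 \left(-10 + \left(5 + 2 \left(-2\right) 5 + 2 \left(-2\right) 5 \left(6 + 2 \left(-2\right) 5\right)\right)\right) = 10 \left(-10 + \left(5 - 20 + \left(-4\right) 5 \left(6 - 20\right)\right)\right) = 10 \left(-10 - \left(15 + 20 \left(6 - 20\right)\right)\right) = 10 \left(-10 - -265\right) = 10 \left(-10 + \left(5 - 20 + 280\right)\right) = 10 \left(-10 + 265\right) = 10 \cdot 255 = 2550$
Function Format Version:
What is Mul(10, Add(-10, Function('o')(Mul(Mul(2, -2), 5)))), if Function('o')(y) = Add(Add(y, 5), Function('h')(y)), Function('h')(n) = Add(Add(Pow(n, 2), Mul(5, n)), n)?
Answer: 2550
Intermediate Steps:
Function('h')(n) = Add(Pow(n, 2), Mul(6, n))
Function('o')(y) = Add(5, y, Mul(y, Add(6, y))) (Function('o')(y) = Add(Add(y, 5), Mul(y, Add(6, y))) = Add(Add(5, y), Mul(y, Add(6, y))) = Add(5, y, Mul(y, Add(6, y))))
Mul(10, Add(-10, Function('o')(Mul(Mul(2, -2), 5)))) = Mul(10, Add(-10, Add(5, Mul(Mul(2, -2), 5), Mul(Mul(Mul(2, -2), 5), Add(6, Mul(Mul(2, -2), 5)))))) = Mul(10, Add(-10, Add(5, Mul(-4, 5), Mul(Mul(-4, 5), Add(6, Mul(-4, 5)))))) = Mul(10, Add(-10, Add(5, -20, Mul(-20, Add(6, -20))))) = Mul(10, Add(-10, Add(5, -20, Mul(-20, -14)))) = Mul(10, Add(-10, Add(5, -20, 280))) = Mul(10, Add(-10, 265)) = Mul(10, 255) = 2550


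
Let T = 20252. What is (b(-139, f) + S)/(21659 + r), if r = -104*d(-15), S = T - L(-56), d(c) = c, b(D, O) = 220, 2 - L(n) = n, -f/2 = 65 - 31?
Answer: 20414/23219 ≈ 0.87919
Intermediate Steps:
f = -68 (f = -2*(65 - 31) = -2*34 = -68)
L(n) = 2 - n
S = 20194 (S = 20252 - (2 - 1*(-56)) = 20252 - (2 + 56) = 20252 - 1*58 = 20252 - 58 = 20194)
r = 1560 (r = -104*(-15) = 1560)
(b(-139, f) + S)/(21659 + r) = (220 + 20194)/(21659 + 1560) = 20414/23219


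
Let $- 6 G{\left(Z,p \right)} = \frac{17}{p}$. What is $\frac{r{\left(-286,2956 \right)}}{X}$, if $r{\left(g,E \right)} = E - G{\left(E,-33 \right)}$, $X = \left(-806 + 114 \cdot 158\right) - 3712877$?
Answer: $- \frac{585271}{731742858} \approx -0.00079983$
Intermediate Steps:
$G{\left(Z,p \right)} = - \frac{17}{6 p}$ ($G{\left(Z,p \right)} = - \frac{17 \frac{1}{p}}{6} = - \frac{17}{6 p}$)
$X = -3695671$ ($X = \left(-806 + 18012\right) - 3712877 = 17206 - 3712877 = -3695671$)
$r{\left(g,E \right)} = - \frac{17}{198} + E$ ($r{\left(g,E \right)} = E - - \frac{17}{6 \left(-33\right)} = E - \left(- \frac{17}{6}\right) \left(- \frac{1}{33}\right) = E - \frac{17}{198} = - \frac{17}{198} + E$)
$\frac{r{\left(-286,2956 \right)}}{X} = \frac{- \frac{17}{198} + 2956}{-3695671} = \frac{585271}{198} \left(- \frac{1}{3695671}\right) = - \frac{585271}{731742858}$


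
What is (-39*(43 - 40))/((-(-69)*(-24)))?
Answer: 13/184 ≈ 0.070652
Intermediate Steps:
(-39*(43 - 40))/((-(-69)*(-24))) = (-39*3)/((-69*24)) = -117/(-1656) = -117*(-1/1656) = 13/184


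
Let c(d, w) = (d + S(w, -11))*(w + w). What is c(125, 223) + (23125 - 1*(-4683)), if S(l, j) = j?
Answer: 78652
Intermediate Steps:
c(d, w) = 2*w*(-11 + d) (c(d, w) = (d - 11)*(w + w) = (-11 + d)*(2*w) = 2*w*(-11 + d))
c(125, 223) + (23125 - 1*(-4683)) = 2*223*(-11 + 125) + (23125 - 1*(-4683)) = 2*223*114 + (23125 + 4683) = 50844 + 27808 = 78652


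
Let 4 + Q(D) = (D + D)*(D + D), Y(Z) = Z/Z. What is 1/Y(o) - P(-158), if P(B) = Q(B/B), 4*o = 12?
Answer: 1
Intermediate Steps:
o = 3 (o = (¼)*12 = 3)
Y(Z) = 1
Q(D) = -4 + 4*D² (Q(D) = -4 + (D + D)*(D + D) = -4 + (2*D)*(2*D) = -4 + 4*D²)
P(B) = 0 (P(B) = -4 + 4*(B/B)² = -4 + 4*1² = -4 + 4*1 = -4 + 4 = 0)
1/Y(o) - P(-158) = 1/1 - 1*0 = 1 + 0 = 1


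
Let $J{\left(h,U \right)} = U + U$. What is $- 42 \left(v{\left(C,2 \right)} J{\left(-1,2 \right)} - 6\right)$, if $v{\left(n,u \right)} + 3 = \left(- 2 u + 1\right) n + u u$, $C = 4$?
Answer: $2100$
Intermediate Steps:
$J{\left(h,U \right)} = 2 U$
$v{\left(n,u \right)} = -3 + u^{2} + n \left(1 - 2 u\right)$ ($v{\left(n,u \right)} = -3 + \left(\left(- 2 u + 1\right) n + u u\right) = -3 + \left(\left(1 - 2 u\right) n + u^{2}\right) = -3 + \left(n \left(1 - 2 u\right) + u^{2}\right) = -3 + \left(u^{2} + n \left(1 - 2 u\right)\right) = -3 + u^{2} + n \left(1 - 2 u\right)$)
$- 42 \left(v{\left(C,2 \right)} J{\left(-1,2 \right)} - 6\right) = - 42 \left(\left(-3 + 4 + 2^{2} - 8 \cdot 2\right) 2 \cdot 2 - 6\right) = - 42 \left(\left(-3 + 4 + 4 - 16\right) 4 - 6\right) = - 42 \left(\left(-11\right) 4 - 6\right) = - 42 \left(-44 - 6\right) = \left(-42\right) \left(-50\right) = 2100$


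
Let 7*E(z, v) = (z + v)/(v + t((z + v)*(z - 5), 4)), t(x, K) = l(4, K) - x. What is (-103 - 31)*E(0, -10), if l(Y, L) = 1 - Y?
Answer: -1340/441 ≈ -3.0385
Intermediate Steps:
t(x, K) = -3 - x (t(x, K) = (1 - 1*4) - x = (1 - 4) - x = -3 - x)
E(z, v) = (v + z)/(7*(-3 + v - (-5 + z)*(v + z))) (E(z, v) = ((z + v)/(v + (-3 - (z + v)*(z - 5))))/7 = ((v + z)/(v + (-3 - (v + z)*(-5 + z))))/7 = ((v + z)/(v + (-3 - (-5 + z)*(v + z))))/7 = ((v + z)/(-3 + v - (-5 + z)*(v + z)))/7 = (v + z)/(7*(-3 + v - (-5 + z)*(v + z))))
(-103 - 31)*E(0, -10) = (-103 - 31)*((-1*(-10) - 1*0)/(7*(3 + 0**2 - 6*(-10) - 5*0 - 10*0))) = -134*(10 + 0)/(7*(3 + 0 + 60 + 0 + 0)) = -134*10/(7*63) = -134*10/441 = -1340/441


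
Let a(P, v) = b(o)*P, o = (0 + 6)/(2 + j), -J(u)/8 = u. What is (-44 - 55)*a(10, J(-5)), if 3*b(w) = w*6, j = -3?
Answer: 11880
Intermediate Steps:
J(u) = -8*u
o = -6 (o = (0 + 6)/(2 - 3) = 6/(-1) = 6*(-1) = -6)
b(w) = 2*w (b(w) = (w*6)/3 = (6*w)/3 = 2*w)
a(P, v) = -12*P (a(P, v) = (2*(-6))*P = -12*P)
(-44 - 55)*a(10, J(-5)) = (-44 - 55)*(-12*10) = -99*(-120) = 11880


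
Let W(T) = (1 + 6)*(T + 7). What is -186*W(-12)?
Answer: 6510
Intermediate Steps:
W(T) = 49 + 7*T (W(T) = 7*(7 + T) = 49 + 7*T)
-186*W(-12) = -186*(49 + 7*(-12)) = -186*(49 - 84) = -186*(-35) = 6510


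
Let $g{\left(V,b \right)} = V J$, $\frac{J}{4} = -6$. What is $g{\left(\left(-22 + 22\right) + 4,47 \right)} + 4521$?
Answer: $4425$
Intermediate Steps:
$J = -24$ ($J = 4 \left(-6\right) = -24$)
$g{\left(V,b \right)} = - 24 V$ ($g{\left(V,b \right)} = V \left(-24\right) = - 24 V$)
$g{\left(\left(-22 + 22\right) + 4,47 \right)} + 4521 = - 24 \left(\left(-22 + 22\right) + 4\right) + 4521 = - 24 \left(0 + 4\right) + 4521 = \left(-24\right) 4 + 4521 = -96 + 4521 = 4425$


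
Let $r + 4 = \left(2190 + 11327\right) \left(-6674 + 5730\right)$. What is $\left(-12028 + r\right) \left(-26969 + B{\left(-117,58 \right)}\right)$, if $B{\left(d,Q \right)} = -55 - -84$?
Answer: $344079835200$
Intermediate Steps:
$B{\left(d,Q \right)} = 29$ ($B{\left(d,Q \right)} = -55 + 84 = 29$)
$r = -12760052$ ($r = -4 + \left(2190 + 11327\right) \left(-6674 + 5730\right) = -4 + 13517 \left(-944\right) = -4 - 12760048 = -12760052$)
$\left(-12028 + r\right) \left(-26969 + B{\left(-117,58 \right)}\right) = \left(-12028 - 12760052\right) \left(-26969 + 29\right) = \left(-12772080\right) \left(-26940\right) = 344079835200$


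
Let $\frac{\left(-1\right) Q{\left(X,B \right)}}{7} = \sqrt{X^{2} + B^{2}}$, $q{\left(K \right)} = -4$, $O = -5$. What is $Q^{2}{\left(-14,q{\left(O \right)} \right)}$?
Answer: $10388$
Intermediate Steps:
$Q{\left(X,B \right)} = - 7 \sqrt{B^{2} + X^{2}}$ ($Q{\left(X,B \right)} = - 7 \sqrt{X^{2} + B^{2}} = - 7 \sqrt{B^{2} + X^{2}}$)
$Q^{2}{\left(-14,q{\left(O \right)} \right)} = \left(- 7 \sqrt{\left(-4\right)^{2} + \left(-14\right)^{2}}\right)^{2} = \left(- 7 \sqrt{16 + 196}\right)^{2} = \left(- 7 \sqrt{212}\right)^{2} = \left(- 7 \cdot 2 \sqrt{53}\right)^{2} = \left(- 14 \sqrt{53}\right)^{2} = 10388$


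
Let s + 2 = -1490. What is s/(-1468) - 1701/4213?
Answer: 947182/1546171 ≈ 0.61260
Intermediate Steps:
s = -1492 (s = -2 - 1490 = -1492)
s/(-1468) - 1701/4213 = -1492/(-1468) - 1701/4213 = -1492*(-1/1468) - 1701*1/4213 = 373/367 - 1701/4213 = 947182/1546171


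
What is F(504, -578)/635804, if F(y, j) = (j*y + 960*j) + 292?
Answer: -211475/158951 ≈ -1.3304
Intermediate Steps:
F(y, j) = 292 + 960*j + j*y (F(y, j) = (960*j + j*y) + 292 = 292 + 960*j + j*y)
F(504, -578)/635804 = (292 + 960*(-578) - 578*504)/635804 = (292 - 554880 - 291312)*(1/635804) = -845900*1/635804 = -211475/158951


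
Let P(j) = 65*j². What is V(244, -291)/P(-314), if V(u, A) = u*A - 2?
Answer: -2731/246490 ≈ -0.011080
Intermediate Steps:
V(u, A) = -2 + A*u (V(u, A) = A*u - 2 = -2 + A*u)
V(244, -291)/P(-314) = (-2 - 291*244)/((65*(-314)²)) = (-2 - 71004)/((65*98596)) = -71006/6408740 = -71006*1/6408740 = -2731/246490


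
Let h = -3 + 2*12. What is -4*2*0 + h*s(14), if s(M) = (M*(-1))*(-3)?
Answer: 882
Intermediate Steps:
h = 21 (h = -3 + 24 = 21)
s(M) = 3*M (s(M) = -M*(-3) = 3*M)
-4*2*0 + h*s(14) = -4*2*0 + 21*(3*14) = -8*0 + 21*42 = 0 + 882 = 882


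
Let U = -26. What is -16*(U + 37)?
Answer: -176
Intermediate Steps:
-16*(U + 37) = -16*(-26 + 37) = -16*11 = -176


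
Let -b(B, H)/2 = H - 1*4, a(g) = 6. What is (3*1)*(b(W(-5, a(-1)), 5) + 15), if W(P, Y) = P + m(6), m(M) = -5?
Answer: 39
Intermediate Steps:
W(P, Y) = -5 + P (W(P, Y) = P - 5 = -5 + P)
b(B, H) = 8 - 2*H (b(B, H) = -2*(H - 1*4) = -2*(H - 4) = -2*(-4 + H) = 8 - 2*H)
(3*1)*(b(W(-5, a(-1)), 5) + 15) = (3*1)*((8 - 2*5) + 15) = 3*((8 - 10) + 15) = 3*(-2 + 15) = 3*13 = 39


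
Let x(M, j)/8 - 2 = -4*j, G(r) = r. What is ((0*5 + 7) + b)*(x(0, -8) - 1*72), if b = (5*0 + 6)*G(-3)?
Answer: -2200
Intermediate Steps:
x(M, j) = 16 - 32*j (x(M, j) = 16 + 8*(-4*j) = 16 - 32*j)
b = -18 (b = (5*0 + 6)*(-3) = (0 + 6)*(-3) = 6*(-3) = -18)
((0*5 + 7) + b)*(x(0, -8) - 1*72) = ((0*5 + 7) - 18)*((16 - 32*(-8)) - 1*72) = ((0 + 7) - 18)*((16 + 256) - 72) = (7 - 18)*(272 - 72) = -11*200 = -2200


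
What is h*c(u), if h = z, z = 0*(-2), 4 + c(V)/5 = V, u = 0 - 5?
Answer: 0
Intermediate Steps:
u = -5
c(V) = -20 + 5*V
z = 0
h = 0
h*c(u) = 0*(-20 + 5*(-5)) = 0*(-20 - 25) = 0*(-45) = 0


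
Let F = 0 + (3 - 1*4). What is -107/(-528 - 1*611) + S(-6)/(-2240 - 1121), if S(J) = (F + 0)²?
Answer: 358488/3828179 ≈ 0.093644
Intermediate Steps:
F = -1 (F = 0 + (3 - 4) = 0 - 1 = -1)
S(J) = 1 (S(J) = (-1 + 0)² = (-1)² = 1)
-107/(-528 - 1*611) + S(-6)/(-2240 - 1121) = -107/(-528 - 1*611) + 1/(-2240 - 1121) = -107/(-528 - 611) + 1/(-3361) = -107/(-1139) + 1*(-1/3361) = -107*(-1/1139) - 1/3361 = 107/1139 - 1/3361 = 358488/3828179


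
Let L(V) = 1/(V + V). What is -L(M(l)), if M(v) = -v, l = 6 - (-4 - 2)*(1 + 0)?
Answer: 1/24 ≈ 0.041667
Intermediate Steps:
l = 12 (l = 6 - (-6) = 6 - 1*(-6) = 6 + 6 = 12)
L(V) = 1/(2*V)
-L(M(l)) = -1/(2*((-1*12))) = -1/(2*(-12)) = -(-1)/(2*12) = -1*(-1/24) = 1/24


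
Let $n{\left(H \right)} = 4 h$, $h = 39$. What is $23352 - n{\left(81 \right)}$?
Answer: $23196$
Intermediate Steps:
$n{\left(H \right)} = 156$ ($n{\left(H \right)} = 4 \cdot 39 = 156$)
$23352 - n{\left(81 \right)} = 23352 - 156 = 23196$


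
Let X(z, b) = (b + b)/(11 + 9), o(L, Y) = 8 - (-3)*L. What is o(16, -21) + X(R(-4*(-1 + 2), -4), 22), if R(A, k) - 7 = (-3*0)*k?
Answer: 291/5 ≈ 58.200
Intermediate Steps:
o(L, Y) = 8 + 3*L
R(A, k) = 7 (R(A, k) = 7 + (-3*0)*k = 7 + 0*k = 7 + 0 = 7)
X(z, b) = b/10 (X(z, b) = (2*b)/20 = (2*b)*(1/20) = b/10)
o(16, -21) + X(R(-4*(-1 + 2), -4), 22) = (8 + 3*16) + (⅒)*22 = (8 + 48) + 11/5 = 56 + 11/5 = 291/5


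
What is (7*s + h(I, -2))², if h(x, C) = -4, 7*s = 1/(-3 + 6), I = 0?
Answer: 121/9 ≈ 13.444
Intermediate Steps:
s = 1/21 (s = 1/(7*(-3 + 6)) = (⅐)/3 = (⅐)*(⅓) = 1/21 ≈ 0.047619)
(7*s + h(I, -2))² = (7*(1/21) - 4)² = (⅓ - 4)² = (-11/3)² = 121/9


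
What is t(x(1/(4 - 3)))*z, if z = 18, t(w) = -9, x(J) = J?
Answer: -162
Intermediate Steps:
t(x(1/(4 - 3)))*z = -9*18 = -162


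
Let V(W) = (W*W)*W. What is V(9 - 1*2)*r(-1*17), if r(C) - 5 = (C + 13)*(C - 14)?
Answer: 44247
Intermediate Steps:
V(W) = W³ (V(W) = W²*W = W³)
r(C) = 5 + (-14 + C)*(13 + C) (r(C) = 5 + (C + 13)*(C - 14) = 5 + (13 + C)*(-14 + C) = 5 + (-14 + C)*(13 + C))
V(9 - 1*2)*r(-1*17) = (9 - 1*2)³*(-177 + (-1*17)² - (-1)*17) = (9 - 2)³*(-177 + (-17)² - 1*(-17)) = 7³*(-177 + 289 + 17) = 343*129 = 44247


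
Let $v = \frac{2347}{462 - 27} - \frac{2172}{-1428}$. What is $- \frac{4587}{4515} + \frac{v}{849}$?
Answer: $- \frac{380905151}{377956971} \approx -1.0078$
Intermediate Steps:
$v = \frac{358028}{51765}$ ($v = \frac{2347}{462 - 27} - - \frac{181}{119} = \frac{2347}{435} + \frac{181}{119} = \frac{358028}{51765} \approx 6.9164$)
$- \frac{4587}{4515} + \frac{v}{849} = - \frac{4587}{4515} + \frac{358028}{51765 \cdot 849} = \left(-4587\right) \frac{1}{4515} + \frac{358028}{51765} \cdot \frac{1}{849} = - \frac{1529}{1505} + \frac{358028}{43948485} = - \frac{380905151}{377956971}$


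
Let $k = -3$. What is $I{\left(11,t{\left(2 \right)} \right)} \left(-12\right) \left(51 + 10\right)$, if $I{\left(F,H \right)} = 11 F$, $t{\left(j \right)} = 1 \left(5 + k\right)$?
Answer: $-88572$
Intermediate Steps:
$t{\left(j \right)} = 2$ ($t{\left(j \right)} = 1 \left(5 - 3\right) = 1 \cdot 2 = 2$)
$I{\left(11,t{\left(2 \right)} \right)} \left(-12\right) \left(51 + 10\right) = 11 \cdot 11 \left(-12\right) \left(51 + 10\right) = 121 \left(-12\right) 61 = \left(-1452\right) 61 = -88572$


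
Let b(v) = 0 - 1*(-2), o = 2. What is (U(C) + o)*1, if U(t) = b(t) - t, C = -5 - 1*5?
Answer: 14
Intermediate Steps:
b(v) = 2 (b(v) = 0 + 2 = 2)
C = -10 (C = -5 - 5 = -10)
U(t) = 2 - t
(U(C) + o)*1 = ((2 - 1*(-10)) + 2)*1 = ((2 + 10) + 2)*1 = (12 + 2)*1 = 14*1 = 14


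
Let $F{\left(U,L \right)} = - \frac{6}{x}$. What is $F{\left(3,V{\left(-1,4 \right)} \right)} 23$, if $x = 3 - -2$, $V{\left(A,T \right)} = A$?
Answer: $- \frac{138}{5} \approx -27.6$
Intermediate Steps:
$x = 5$ ($x = 3 + 2 = 5$)
$F{\left(U,L \right)} = - \frac{6}{5}$
$F{\left(3,V{\left(-1,4 \right)} \right)} 23 = \left(- \frac{6}{5}\right) 23 = - \frac{138}{5}$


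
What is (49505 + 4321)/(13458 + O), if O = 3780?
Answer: 8971/2873 ≈ 3.1225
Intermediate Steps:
(49505 + 4321)/(13458 + O) = (49505 + 4321)/(13458 + 3780) = 53826/17238 = 53826*(1/17238) = 8971/2873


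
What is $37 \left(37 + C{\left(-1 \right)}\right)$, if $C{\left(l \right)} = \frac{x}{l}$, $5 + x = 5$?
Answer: $1369$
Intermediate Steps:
$x = 0$ ($x = -5 + 5 = 0$)
$C{\left(l \right)} = 0$ ($C{\left(l \right)} = \frac{0}{l} = 0$)
$37 \left(37 + C{\left(-1 \right)}\right) = 37 \left(37 + 0\right) = 37 \cdot 37 = 1369$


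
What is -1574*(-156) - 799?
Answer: 244745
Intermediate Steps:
-1574*(-156) - 799 = 245544 - 799 = 244745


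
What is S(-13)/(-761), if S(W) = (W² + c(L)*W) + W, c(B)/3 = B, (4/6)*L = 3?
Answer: 39/1522 ≈ 0.025624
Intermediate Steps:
L = 9/2 (L = (3/2)*3 = 9/2 ≈ 4.5000)
c(B) = 3*B
S(W) = W² + 29*W/2 (S(W) = (W² + (3*(9/2))*W) + W = (W² + 27*W/2) + W = W² + 29*W/2)
S(-13)/(-761) = ((½)*(-13)*(29 + 2*(-13)))/(-761) = ((½)*(-13)*(29 - 26))*(-1/761) = ((½)*(-13)*3)*(-1/761) = -39/2*(-1/761) = 39/1522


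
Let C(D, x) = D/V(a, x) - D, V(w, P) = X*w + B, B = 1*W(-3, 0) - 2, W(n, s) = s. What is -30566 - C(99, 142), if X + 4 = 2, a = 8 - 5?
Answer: -243637/8 ≈ -30455.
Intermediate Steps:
a = 3
X = -2 (X = -4 + 2 = -2)
B = -2 (B = 1*0 - 2 = 0 - 2 = -2)
V(w, P) = -2 - 2*w (V(w, P) = -2*w - 2 = -2 - 2*w)
C(D, x) = -9*D/8 (C(D, x) = D/(-2 - 2*3) - D = D/(-2 - 6) - D = D/(-8) - D = D*(-⅛) - D = -D/8 - D = -9*D/8)
-30566 - C(99, 142) = -30566 - (-9)*99/8 = -30566 - 1*(-891/8) = -30566 + 891/8 = -243637/8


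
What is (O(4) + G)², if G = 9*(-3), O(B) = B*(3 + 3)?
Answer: 9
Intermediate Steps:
O(B) = 6*B (O(B) = B*6 = 6*B)
G = -27
(O(4) + G)² = (6*4 - 27)² = (24 - 27)² = (-3)² = 9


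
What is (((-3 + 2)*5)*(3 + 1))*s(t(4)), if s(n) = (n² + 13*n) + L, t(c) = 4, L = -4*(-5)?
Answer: -1760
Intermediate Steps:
L = 20
s(n) = 20 + n² + 13*n (s(n) = (n² + 13*n) + 20 = 20 + n² + 13*n)
(((-3 + 2)*5)*(3 + 1))*s(t(4)) = (((-3 + 2)*5)*(3 + 1))*(20 + 4² + 13*4) = (-1*5*4)*(20 + 16 + 52) = -5*4*88 = -20*88 = -1760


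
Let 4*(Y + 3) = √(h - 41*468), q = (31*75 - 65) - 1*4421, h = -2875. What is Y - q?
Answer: 2158 + I*√22063/4 ≈ 2158.0 + 37.134*I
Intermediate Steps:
q = -2161 (q = (2325 - 65) - 4421 = 2260 - 4421 = -2161)
Y = -3 + I*√22063/4 (Y = -3 + √(-2875 - 41*468)/4 = -3 + √(-2875 - 19188)/4 = -3 + √(-22063)/4 = -3 + (I*√22063)/4 = -3 + I*√22063/4 ≈ -3.0 + 37.134*I)
Y - q = (-3 + I*√22063/4) - 1*(-2161) = (-3 + I*√22063/4) + 2161 = 2158 + I*√22063/4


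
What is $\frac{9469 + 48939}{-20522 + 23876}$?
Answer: $\frac{29204}{1677} \approx 17.414$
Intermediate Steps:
$\frac{9469 + 48939}{-20522 + 23876} = \frac{58408}{3354} = 58408 \cdot \frac{1}{3354} = \frac{29204}{1677}$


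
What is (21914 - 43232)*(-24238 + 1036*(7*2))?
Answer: 207509412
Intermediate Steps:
(21914 - 43232)*(-24238 + 1036*(7*2)) = -21318*(-24238 + 1036*14) = -21318*(-24238 + 14504) = -21318*(-9734) = 207509412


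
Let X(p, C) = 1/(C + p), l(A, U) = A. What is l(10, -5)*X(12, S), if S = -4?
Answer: 5/4 ≈ 1.2500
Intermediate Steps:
l(10, -5)*X(12, S) = 10/(-4 + 12) = 10/8 = 10*(1/8) = 5/4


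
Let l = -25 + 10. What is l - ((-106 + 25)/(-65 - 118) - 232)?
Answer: 13210/61 ≈ 216.56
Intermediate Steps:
l = -15
l - ((-106 + 25)/(-65 - 118) - 232) = -15 - ((-106 + 25)/(-65 - 118) - 232) = -15 - (-81/(-183) - 232) = -15 - (-81*(-1/183) - 232) = -15 - (27/61 - 232) = -15 - 1*(-14125/61) = -15 + 14125/61 = 13210/61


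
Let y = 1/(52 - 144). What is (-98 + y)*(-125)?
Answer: 1127125/92 ≈ 12251.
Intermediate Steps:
y = -1/92 (y = 1/(-92) = -1/92 ≈ -0.010870)
(-98 + y)*(-125) = (-98 - 1/92)*(-125) = -9017/92*(-125) = 1127125/92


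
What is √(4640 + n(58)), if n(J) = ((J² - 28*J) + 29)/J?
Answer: √18682/2 ≈ 68.341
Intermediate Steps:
n(J) = (29 + J² - 28*J)/J
√(4640 + n(58)) = √(4640 + (-28 + 58 + 29/58)) = √(4640 + (-28 + 58 + 29*(1/58))) = √(4640 + (-28 + 58 + ½)) = √(4640 + 61/2) = √(9341/2) = √18682/2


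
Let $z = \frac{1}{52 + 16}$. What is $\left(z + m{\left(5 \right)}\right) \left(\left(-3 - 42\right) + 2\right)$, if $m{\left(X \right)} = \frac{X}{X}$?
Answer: $- \frac{2967}{68} \approx -43.632$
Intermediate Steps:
$m{\left(X \right)} = 1$
$z = \frac{1}{68} \approx 0.014706$
$\left(z + m{\left(5 \right)}\right) \left(\left(-3 - 42\right) + 2\right) = \left(\frac{1}{68} + 1\right) \left(\left(-3 - 42\right) + 2\right) = \frac{69 \left(-45 + 2\right)}{68} = \frac{69}{68} \left(-43\right) = - \frac{2967}{68}$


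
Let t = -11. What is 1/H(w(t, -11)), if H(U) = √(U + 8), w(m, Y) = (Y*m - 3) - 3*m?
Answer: √159/159 ≈ 0.079305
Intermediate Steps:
w(m, Y) = -3 - 3*m + Y*m (w(m, Y) = (-3 + Y*m) - 3*m = -3 - 3*m + Y*m)
H(U) = √(8 + U)
1/H(w(t, -11)) = 1/(√(8 + (-3 - 3*(-11) - 11*(-11)))) = 1/(√(8 + (-3 + 33 + 121))) = 1/(√(8 + 151)) = 1/(√159) = √159/159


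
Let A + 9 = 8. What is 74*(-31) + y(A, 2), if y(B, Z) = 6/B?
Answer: -2300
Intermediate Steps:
A = -1 (A = -9 + 8 = -1)
74*(-31) + y(A, 2) = 74*(-31) + 6/(-1) = -2294 + 6*(-1) = -2294 - 6 = -2300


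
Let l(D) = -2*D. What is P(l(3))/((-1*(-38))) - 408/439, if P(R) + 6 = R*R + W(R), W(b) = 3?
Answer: -1017/16682 ≈ -0.060964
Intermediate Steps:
P(R) = -3 + R**2 (P(R) = -6 + (R*R + 3) = -6 + (R**2 + 3) = -6 + (3 + R**2) = -3 + R**2)
P(l(3))/((-1*(-38))) - 408/439 = (-3 + (-2*3)**2)/((-1*(-38))) - 408/439 = (-3 + (-6)**2)/38 - 408*1/439 = (-3 + 36)*(1/38) - 408/439 = 33*(1/38) - 408/439 = 33/38 - 408/439 = -1017/16682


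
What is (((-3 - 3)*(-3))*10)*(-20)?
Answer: -3600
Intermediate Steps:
(((-3 - 3)*(-3))*10)*(-20) = (-6*(-3)*10)*(-20) = (18*10)*(-20) = 180*(-20) = -3600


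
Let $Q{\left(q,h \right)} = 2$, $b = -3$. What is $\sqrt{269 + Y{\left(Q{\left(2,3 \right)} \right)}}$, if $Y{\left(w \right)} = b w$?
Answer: $\sqrt{263} \approx 16.217$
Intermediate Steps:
$Y{\left(w \right)} = - 3 w$
$\sqrt{269 + Y{\left(Q{\left(2,3 \right)} \right)}} = \sqrt{269 - 6} = \sqrt{263}$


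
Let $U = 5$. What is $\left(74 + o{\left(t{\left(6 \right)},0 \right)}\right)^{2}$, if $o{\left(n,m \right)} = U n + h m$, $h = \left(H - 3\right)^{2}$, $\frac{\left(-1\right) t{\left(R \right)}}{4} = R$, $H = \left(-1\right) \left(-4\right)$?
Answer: $2116$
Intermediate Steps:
$H = 4$
$t{\left(R \right)} = - 4 R$
$h = 1$ ($h = \left(4 - 3\right)^{2} = 1^{2} = 1$)
$o{\left(n,m \right)} = m + 5 n$ ($o{\left(n,m \right)} = 5 n + 1 m = 5 n + m = m + 5 n$)
$\left(74 + o{\left(t{\left(6 \right)},0 \right)}\right)^{2} = \left(74 + \left(0 + 5 \left(\left(-4\right) 6\right)\right)\right)^{2} = \left(74 + \left(0 + 5 \left(-24\right)\right)\right)^{2} = \left(74 + \left(0 - 120\right)\right)^{2} = \left(74 - 120\right)^{2} = \left(-46\right)^{2} = 2116$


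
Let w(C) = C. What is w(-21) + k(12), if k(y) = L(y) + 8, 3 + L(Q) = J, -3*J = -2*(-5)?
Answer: -58/3 ≈ -19.333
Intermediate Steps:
J = -10/3 (J = -(-2)*(-5)/3 = -1/3*10 = -10/3 ≈ -3.3333)
L(Q) = -19/3 (L(Q) = -3 - 10/3 = -19/3)
k(y) = 5/3 (k(y) = -19/3 + 8 = 5/3)
w(-21) + k(12) = -21 + 5/3 = -58/3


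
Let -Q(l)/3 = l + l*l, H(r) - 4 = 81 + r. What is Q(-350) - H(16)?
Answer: -366551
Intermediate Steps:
H(r) = 85 + r (H(r) = 4 + (81 + r) = 85 + r)
Q(l) = -3*l - 3*l² (Q(l) = -3*(l + l*l) = -3*(l + l²) = -3*l - 3*l²)
Q(-350) - H(16) = -3*(-350)*(1 - 350) - (85 + 16) = -3*(-350)*(-349) - 1*101 = -366450 - 101 = -366551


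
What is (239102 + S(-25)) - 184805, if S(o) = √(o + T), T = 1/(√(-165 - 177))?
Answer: 54297 + √(-324900 - 114*I*√38)/114 ≈ 54297.0 - 5.0*I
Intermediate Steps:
T = -I*√38/114 (T = 1/(√(-342)) = 1/(3*I*√38) = -I*√38/114 ≈ -0.054074*I)
S(o) = √(o - I*√38/114)
(239102 + S(-25)) - 184805 = (239102 + √(12996*(-25) - 114*I*√38)/114) - 184805 = (239102 + √(-324900 - 114*I*√38)/114) - 184805 = 54297 + √(-324900 - 114*I*√38)/114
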